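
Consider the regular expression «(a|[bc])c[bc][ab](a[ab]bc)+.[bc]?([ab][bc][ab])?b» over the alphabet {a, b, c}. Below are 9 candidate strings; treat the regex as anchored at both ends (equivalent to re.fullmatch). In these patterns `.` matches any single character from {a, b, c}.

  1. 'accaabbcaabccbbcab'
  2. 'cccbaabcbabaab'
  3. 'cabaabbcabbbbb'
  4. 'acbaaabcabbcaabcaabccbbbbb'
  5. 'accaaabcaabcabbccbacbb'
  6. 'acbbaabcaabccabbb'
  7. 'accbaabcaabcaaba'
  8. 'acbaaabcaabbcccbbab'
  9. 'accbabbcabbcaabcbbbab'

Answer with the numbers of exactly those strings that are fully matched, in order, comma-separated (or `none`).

1 → match
2 → no match
3 → no match
4 → match
5 → match
6 → match
7 → no match — must end with 'b'
8 → no match
9 → match

1, 4, 5, 6, 9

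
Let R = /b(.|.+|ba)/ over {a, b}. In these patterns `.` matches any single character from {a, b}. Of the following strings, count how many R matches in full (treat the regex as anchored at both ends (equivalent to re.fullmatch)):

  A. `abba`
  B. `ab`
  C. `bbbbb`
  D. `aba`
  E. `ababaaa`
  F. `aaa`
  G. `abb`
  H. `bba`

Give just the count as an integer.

A. `abba` → no match — must start with `b`
B. `ab` → no match — must start with `b`
C. `bbbbb` → match
D. `aba` → no match — must start with `b`
E. `ababaaa` → no match — must start with `b`
F. `aaa` → no match — must start with `b`
G. `abb` → no match — must start with `b`
H. `bba` → match
Total matched: 2

2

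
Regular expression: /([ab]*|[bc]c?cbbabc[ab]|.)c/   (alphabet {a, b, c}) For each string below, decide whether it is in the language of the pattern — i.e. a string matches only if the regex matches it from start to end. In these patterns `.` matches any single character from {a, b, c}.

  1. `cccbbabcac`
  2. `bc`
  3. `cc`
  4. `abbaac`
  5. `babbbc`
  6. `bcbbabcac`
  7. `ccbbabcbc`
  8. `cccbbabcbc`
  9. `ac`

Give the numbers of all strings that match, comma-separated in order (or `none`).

1 → match
2 → match
3 → match
4 → match
5 → match
6 → match
7 → match
8 → match
9 → match

1, 2, 3, 4, 5, 6, 7, 8, 9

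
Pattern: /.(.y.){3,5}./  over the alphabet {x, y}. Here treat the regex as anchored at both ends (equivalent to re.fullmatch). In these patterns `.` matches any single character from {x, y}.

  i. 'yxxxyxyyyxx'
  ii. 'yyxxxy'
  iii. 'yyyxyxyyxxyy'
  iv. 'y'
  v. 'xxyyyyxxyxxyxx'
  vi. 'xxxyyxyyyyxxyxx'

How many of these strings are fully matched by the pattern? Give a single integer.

i → no match
ii → no match
iii → no match
iv → no match
v → match
vi → no match
Total matched: 1

1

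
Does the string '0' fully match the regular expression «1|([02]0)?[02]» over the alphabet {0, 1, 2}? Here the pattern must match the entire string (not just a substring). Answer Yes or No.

Yes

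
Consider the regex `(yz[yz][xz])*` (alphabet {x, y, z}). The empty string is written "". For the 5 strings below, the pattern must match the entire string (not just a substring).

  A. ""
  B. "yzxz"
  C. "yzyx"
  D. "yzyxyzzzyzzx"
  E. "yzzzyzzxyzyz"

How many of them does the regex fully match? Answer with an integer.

4

A → match
B → no match
C → match
D → match
E → match
Total matched: 4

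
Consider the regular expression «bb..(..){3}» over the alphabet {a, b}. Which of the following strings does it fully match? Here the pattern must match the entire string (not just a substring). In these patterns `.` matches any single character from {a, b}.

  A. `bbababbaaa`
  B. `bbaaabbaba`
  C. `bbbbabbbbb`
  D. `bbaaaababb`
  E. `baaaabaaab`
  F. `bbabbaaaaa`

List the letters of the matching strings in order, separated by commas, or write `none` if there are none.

A, B, C, D, F

A → match
B → match
C → match
D → match
E → no match — must start with `bb`
F → match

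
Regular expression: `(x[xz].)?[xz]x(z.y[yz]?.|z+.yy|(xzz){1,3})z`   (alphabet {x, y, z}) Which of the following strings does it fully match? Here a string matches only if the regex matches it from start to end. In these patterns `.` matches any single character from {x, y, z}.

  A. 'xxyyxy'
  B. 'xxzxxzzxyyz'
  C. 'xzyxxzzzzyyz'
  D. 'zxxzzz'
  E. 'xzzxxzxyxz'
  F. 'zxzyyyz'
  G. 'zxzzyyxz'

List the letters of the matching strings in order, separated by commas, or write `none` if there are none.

B, C, D, E, F, G

A → no match — must end with 'z'
B → match
C → match
D → match
E → match
F → match
G → match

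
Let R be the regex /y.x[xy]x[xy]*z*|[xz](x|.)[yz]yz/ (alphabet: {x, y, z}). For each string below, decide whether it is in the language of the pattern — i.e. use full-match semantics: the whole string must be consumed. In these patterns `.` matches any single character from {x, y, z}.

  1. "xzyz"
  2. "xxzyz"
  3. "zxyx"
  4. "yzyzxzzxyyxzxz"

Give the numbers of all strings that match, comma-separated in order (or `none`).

1 → no match
2 → match
3 → no match
4 → no match

2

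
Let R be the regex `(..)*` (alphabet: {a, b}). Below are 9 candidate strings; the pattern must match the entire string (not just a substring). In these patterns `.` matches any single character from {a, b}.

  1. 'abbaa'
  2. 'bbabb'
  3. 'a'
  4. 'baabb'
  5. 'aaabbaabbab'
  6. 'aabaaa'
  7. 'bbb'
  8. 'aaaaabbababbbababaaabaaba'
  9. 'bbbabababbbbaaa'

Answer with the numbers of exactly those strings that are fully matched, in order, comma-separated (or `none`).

6

1 → no match
2 → no match
3 → no match
4 → no match
5 → no match
6 → match
7 → no match
8 → no match
9 → no match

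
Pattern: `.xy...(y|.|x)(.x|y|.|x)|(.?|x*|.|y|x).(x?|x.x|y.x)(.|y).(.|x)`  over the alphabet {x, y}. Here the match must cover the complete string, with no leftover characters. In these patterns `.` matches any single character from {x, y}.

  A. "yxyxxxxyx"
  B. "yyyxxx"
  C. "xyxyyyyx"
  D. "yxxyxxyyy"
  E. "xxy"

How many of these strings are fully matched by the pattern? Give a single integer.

1

A → match
B → no match
C → no match
D → no match
E → no match
Total matched: 1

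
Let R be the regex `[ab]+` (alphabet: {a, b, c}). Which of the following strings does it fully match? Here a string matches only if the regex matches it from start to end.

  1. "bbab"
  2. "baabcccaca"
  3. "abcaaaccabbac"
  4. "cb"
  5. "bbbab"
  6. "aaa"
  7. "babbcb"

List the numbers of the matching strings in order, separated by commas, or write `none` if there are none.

1, 5, 6

1 → match
2 → no match
3 → no match
4 → no match
5 → match
6 → match
7 → no match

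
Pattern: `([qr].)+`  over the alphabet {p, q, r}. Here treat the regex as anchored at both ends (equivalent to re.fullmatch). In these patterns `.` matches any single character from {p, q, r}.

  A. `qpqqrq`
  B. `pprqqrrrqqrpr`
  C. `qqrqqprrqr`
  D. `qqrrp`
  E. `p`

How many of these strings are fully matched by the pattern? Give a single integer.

A → match
B → no match
C → match
D → no match
E → no match
Total matched: 2

2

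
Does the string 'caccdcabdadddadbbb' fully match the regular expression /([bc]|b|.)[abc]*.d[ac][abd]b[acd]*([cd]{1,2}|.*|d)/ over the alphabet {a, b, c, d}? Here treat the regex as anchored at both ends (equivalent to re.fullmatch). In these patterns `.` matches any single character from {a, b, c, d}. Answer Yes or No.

Yes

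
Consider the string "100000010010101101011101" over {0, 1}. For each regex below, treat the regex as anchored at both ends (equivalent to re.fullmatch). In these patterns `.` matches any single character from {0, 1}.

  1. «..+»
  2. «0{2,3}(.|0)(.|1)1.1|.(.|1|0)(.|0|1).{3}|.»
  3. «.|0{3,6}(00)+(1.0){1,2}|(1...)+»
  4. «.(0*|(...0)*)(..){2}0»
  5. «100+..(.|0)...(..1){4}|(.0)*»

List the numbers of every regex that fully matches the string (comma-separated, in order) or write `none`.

1 → match
2 → no match
3 → no match
4 → no match — must end with "0"
5 → match

1, 5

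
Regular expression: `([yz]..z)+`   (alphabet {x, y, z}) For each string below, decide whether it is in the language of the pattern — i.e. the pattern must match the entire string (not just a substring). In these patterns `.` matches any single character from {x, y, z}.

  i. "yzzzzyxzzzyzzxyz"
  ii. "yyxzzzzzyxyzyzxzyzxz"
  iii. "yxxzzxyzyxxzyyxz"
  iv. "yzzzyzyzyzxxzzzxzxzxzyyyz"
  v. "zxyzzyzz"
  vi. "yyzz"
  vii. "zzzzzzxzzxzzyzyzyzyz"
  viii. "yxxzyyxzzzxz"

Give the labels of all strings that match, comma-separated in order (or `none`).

i, ii, iii, v, vi, vii, viii

i → match
ii → match
iii → match
iv → no match
v → match
vi → match
vii → match
viii → match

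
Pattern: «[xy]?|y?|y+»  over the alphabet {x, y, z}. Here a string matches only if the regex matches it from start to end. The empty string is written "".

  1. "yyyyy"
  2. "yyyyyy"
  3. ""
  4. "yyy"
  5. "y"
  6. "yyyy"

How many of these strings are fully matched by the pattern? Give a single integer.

1. "yyyyy" → match
2. "yyyyyy" → match
3. "" → match
4. "yyy" → match
5. "y" → match
6. "yyyy" → match
Total matched: 6

6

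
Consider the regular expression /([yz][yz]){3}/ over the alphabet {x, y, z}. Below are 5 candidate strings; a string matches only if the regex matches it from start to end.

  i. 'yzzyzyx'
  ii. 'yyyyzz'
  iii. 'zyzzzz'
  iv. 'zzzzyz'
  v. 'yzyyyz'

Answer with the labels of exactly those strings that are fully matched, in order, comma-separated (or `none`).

ii, iii, iv, v

i. 'yzzyzyx' → no match
ii. 'yyyyzz' → match
iii. 'zyzzzz' → match
iv. 'zzzzyz' → match
v. 'yzyyyz' → match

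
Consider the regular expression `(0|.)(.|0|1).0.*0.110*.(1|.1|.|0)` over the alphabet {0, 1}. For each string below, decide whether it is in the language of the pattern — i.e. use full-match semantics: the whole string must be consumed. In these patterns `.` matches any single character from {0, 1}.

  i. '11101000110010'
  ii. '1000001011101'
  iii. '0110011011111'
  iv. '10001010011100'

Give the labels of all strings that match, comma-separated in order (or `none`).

i → match
ii → match
iii → match
iv → match

i, ii, iii, iv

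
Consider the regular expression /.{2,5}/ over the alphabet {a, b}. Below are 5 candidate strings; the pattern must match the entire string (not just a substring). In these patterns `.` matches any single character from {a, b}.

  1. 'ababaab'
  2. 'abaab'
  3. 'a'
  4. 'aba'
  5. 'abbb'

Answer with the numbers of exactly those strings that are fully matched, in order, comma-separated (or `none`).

2, 4, 5

1. 'ababaab' → no match
2. 'abaab' → match
3. 'a' → no match
4. 'aba' → match
5. 'abbb' → match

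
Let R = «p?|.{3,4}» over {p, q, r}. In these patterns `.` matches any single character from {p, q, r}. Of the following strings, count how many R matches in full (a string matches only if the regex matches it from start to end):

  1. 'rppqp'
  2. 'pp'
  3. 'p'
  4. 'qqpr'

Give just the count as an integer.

1. 'rppqp' → no match
2. 'pp' → no match
3. 'p' → match
4. 'qqpr' → match
Total matched: 2

2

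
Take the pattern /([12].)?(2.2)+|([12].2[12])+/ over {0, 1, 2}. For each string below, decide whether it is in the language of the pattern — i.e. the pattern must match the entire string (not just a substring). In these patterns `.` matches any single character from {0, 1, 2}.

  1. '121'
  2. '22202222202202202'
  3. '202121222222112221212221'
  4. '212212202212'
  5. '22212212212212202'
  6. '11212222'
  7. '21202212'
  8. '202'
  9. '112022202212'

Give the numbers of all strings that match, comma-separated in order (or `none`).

2, 3, 4, 5, 6, 7, 8

1 → no match
2 → match
3 → match
4 → match
5 → match
6 → match
7 → match
8 → match
9 → no match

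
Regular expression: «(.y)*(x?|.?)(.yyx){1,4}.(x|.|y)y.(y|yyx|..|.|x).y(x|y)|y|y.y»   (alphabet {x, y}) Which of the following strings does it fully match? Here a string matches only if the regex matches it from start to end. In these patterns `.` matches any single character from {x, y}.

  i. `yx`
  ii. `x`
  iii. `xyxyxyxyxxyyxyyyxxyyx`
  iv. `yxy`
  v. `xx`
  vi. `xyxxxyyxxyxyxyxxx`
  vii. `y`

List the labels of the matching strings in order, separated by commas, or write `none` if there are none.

iii, iv, vii

i. `yx` → no match
ii. `x` → no match
iii → match
iv. `yxy` → match
v. `xx` → no match
vi → no match
vii. `y` → match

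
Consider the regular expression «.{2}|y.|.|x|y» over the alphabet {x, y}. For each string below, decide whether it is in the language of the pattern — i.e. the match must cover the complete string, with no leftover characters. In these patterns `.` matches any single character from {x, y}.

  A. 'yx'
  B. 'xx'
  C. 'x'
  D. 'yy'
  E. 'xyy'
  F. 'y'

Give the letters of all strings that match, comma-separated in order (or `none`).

A, B, C, D, F

A → match
B → match
C → match
D → match
E → no match
F → match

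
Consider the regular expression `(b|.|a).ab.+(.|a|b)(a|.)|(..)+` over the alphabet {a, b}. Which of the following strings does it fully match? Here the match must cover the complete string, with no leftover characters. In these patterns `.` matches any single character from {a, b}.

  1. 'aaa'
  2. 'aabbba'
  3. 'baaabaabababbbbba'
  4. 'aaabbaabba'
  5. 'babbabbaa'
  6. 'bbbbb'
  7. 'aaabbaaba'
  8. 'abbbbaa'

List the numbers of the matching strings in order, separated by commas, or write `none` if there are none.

2, 4, 7

1. 'aaa' → no match
2. 'aabbba' → match
3 → no match
4. 'aaabbaabba' → match
5. 'babbabbaa' → no match
6. 'bbbbb' → no match
7. 'aaabbaaba' → match
8. 'abbbbaa' → no match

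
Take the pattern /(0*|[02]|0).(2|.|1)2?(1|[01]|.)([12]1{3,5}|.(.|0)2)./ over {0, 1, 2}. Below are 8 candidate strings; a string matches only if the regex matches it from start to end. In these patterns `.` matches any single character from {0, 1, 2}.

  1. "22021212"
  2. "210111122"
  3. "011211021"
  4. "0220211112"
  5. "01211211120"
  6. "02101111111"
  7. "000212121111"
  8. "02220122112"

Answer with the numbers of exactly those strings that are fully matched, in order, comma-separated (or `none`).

1. "22021212" → no match
2. "210111122" → no match
3. "011211021" → match
4. "0220211112" → match
5. "01211211120" → no match
6. "02101111111" → match
7. "000212121111" → match
8. "02220122112" → no match

3, 4, 6, 7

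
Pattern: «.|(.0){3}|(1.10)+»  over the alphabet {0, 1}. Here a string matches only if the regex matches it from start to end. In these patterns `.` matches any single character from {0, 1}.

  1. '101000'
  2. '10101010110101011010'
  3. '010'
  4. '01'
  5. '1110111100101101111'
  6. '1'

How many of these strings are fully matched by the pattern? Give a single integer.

2

1 → match
2 → no match
3 → no match
4 → no match
5 → no match
6 → match
Total matched: 2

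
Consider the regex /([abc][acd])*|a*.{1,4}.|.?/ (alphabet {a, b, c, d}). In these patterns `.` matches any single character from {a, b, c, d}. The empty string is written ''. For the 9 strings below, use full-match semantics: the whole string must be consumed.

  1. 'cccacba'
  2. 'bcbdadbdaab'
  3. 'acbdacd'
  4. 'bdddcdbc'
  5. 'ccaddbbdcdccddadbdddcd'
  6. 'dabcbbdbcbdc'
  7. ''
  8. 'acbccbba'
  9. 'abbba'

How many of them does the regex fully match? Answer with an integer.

1 → no match
2 → no match
3 → no match
4 → no match
5 → no match
6 → no match
7 → match
8 → no match
9 → match
Total matched: 2

2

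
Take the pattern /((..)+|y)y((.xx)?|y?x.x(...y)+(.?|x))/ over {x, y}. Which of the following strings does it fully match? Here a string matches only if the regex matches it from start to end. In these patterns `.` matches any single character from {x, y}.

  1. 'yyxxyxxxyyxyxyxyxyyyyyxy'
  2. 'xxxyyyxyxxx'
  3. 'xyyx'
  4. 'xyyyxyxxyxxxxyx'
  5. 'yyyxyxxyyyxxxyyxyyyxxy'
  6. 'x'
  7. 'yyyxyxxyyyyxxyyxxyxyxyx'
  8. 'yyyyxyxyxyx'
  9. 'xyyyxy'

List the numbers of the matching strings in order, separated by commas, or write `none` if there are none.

1, 5, 7

1 → match
2 → no match
3 → no match
4 → no match
5 → match
6 → no match
7 → match
8 → no match
9 → no match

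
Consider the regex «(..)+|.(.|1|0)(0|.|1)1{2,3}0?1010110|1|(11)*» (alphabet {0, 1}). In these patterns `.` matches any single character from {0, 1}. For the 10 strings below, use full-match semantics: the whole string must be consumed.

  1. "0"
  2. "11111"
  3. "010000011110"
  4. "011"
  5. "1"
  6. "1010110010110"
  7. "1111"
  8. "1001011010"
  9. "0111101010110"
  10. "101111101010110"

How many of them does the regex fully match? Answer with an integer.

1 → no match
2 → no match
3 → match
4 → no match
5 → match
6 → no match
7 → match
8 → match
9 → match
10 → no match
Total matched: 5

5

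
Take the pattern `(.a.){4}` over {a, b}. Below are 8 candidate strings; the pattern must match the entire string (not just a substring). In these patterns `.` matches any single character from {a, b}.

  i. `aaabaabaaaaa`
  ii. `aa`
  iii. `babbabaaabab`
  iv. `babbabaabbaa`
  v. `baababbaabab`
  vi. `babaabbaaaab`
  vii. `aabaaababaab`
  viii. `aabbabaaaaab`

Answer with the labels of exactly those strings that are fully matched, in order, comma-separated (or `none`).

i → match
ii → no match
iii → match
iv → match
v → match
vi → match
vii → match
viii → match

i, iii, iv, v, vi, vii, viii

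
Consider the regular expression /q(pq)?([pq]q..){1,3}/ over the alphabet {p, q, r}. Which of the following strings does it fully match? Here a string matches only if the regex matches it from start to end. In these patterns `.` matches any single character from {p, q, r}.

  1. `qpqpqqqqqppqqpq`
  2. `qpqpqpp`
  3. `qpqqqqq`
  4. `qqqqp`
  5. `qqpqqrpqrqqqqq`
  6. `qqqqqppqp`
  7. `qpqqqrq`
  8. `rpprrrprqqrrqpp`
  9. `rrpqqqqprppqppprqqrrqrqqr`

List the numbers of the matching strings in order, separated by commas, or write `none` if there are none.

1, 2, 3, 4, 7

1 → match
2 → match
3 → match
4 → match
5 → no match
6 → no match
7 → match
8 → no match — must start with `q`
9 → no match — must start with `q`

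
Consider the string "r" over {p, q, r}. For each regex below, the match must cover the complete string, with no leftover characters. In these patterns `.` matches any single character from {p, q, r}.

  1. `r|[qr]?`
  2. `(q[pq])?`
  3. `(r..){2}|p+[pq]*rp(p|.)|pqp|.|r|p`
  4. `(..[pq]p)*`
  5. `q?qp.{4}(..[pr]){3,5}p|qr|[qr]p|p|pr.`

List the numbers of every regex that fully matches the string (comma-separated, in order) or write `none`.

1 → match
2 → no match
3 → match
4 → no match
5 → no match

1, 3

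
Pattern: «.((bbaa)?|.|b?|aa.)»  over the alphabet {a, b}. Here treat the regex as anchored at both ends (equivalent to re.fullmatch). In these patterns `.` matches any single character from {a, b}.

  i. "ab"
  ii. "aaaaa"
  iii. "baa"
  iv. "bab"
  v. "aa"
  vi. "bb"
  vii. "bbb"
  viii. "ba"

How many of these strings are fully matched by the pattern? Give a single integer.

i → match
ii → no match
iii → no match
iv → no match
v → match
vi → match
vii → no match
viii → match
Total matched: 4

4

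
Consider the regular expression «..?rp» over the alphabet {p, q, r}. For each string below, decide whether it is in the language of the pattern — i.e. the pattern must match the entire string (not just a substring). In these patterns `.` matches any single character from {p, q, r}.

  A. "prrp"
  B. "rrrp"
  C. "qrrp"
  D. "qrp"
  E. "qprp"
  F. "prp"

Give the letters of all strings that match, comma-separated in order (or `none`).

A, B, C, D, E, F

A → match
B → match
C → match
D → match
E → match
F → match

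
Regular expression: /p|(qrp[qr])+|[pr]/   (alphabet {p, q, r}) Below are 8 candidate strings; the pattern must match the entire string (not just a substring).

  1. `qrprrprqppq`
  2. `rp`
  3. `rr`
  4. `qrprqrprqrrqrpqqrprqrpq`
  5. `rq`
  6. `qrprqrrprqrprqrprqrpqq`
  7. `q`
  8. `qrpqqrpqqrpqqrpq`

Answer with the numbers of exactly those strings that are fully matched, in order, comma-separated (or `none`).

8

1 → no match
2 → no match
3 → no match
4 → no match
5 → no match
6 → no match
7 → no match
8 → match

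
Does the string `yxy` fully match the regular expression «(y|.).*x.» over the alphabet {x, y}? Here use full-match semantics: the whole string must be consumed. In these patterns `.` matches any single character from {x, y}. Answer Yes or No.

Yes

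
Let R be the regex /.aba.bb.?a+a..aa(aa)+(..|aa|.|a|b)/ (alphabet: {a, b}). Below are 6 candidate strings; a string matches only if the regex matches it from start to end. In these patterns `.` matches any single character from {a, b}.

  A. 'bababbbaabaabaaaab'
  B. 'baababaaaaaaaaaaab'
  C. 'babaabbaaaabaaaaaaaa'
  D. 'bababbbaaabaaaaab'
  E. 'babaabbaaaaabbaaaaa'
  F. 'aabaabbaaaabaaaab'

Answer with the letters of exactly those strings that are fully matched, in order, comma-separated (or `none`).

A → no match
B → no match
C → match
D → match
E → match
F → match

C, D, E, F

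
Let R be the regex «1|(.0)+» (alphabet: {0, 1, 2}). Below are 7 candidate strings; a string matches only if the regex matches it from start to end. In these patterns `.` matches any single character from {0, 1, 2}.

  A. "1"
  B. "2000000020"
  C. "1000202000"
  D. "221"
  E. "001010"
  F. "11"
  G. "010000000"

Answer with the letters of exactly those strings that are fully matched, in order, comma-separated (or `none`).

A, B, C, E

A → match
B → match
C → match
D → no match
E → match
F → no match
G → no match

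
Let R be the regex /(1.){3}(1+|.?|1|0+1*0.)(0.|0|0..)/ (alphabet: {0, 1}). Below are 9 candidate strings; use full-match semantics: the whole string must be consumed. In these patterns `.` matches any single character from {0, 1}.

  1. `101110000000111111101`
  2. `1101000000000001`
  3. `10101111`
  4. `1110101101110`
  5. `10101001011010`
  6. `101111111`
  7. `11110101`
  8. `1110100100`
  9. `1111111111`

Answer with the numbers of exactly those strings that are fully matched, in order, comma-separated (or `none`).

1 → no match
2 → no match
3 → no match
4 → no match
5 → no match
6 → no match
7 → no match
8 → no match
9 → no match

none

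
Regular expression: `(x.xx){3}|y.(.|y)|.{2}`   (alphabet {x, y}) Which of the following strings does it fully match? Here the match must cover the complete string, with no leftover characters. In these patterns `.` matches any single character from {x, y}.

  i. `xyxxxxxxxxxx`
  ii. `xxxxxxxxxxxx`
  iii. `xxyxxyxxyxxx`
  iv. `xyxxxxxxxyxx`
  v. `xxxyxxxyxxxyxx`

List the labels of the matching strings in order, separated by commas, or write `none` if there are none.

i, ii, iv

i → match
ii → match
iii → no match
iv → match
v → no match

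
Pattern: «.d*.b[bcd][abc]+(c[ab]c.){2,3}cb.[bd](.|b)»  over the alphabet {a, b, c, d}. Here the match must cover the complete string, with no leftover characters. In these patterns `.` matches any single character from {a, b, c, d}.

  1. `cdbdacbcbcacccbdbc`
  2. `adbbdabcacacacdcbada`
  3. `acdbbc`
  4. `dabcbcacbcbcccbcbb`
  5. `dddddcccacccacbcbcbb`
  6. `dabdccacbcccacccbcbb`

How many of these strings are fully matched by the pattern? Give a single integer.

4

1 → match
2 → match
3 → no match
4 → match
5 → no match
6 → match
Total matched: 4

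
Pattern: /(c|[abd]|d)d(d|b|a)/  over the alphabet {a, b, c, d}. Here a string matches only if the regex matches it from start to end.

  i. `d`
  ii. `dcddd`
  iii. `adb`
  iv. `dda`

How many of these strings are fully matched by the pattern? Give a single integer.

i → no match
ii → no match
iii → match
iv → match
Total matched: 2

2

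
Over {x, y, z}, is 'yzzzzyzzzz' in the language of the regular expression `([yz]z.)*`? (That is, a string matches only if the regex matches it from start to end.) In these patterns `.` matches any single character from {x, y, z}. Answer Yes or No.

No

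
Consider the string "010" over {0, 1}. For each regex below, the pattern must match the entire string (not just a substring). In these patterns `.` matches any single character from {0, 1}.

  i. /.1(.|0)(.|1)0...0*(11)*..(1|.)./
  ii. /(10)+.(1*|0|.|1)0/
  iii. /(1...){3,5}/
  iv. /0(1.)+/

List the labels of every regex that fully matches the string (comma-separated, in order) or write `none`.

iv

i → no match
ii → no match — must start with "10"
iii → no match — must start with "1"
iv → match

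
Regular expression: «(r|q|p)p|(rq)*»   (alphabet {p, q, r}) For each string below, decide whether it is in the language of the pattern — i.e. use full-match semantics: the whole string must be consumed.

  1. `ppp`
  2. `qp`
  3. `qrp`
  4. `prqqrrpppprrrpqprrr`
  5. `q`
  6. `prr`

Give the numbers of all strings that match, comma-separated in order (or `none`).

2

1 → no match
2 → match
3 → no match
4 → no match
5 → no match
6 → no match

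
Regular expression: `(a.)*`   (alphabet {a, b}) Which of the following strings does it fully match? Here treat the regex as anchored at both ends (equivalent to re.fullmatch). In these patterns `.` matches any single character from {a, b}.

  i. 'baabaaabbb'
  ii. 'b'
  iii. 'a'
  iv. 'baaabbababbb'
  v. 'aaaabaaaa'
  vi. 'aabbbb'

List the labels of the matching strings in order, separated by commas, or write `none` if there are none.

none

i → no match
ii → no match
iii → no match
iv → no match
v → no match
vi → no match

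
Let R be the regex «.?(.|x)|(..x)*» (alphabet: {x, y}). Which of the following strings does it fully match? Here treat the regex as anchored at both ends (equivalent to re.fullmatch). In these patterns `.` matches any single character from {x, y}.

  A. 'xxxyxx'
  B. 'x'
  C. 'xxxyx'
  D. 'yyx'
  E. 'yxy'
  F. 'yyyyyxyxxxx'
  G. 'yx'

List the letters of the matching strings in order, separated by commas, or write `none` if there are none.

A, B, D, G

A. 'xxxyxx' → match
B. 'x' → match
C. 'xxxyx' → no match
D. 'yyx' → match
E. 'yxy' → no match
F. 'yyyyyxyxxxx' → no match
G. 'yx' → match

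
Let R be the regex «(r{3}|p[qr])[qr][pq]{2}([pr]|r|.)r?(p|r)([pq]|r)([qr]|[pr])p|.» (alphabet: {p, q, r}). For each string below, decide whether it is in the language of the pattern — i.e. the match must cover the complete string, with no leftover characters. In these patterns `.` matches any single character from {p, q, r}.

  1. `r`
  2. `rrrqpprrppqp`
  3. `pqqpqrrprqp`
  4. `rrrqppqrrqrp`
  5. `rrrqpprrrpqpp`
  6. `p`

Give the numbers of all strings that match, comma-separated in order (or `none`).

1, 2, 3, 4, 6

1 → match
2 → match
3 → match
4 → match
5 → no match
6 → match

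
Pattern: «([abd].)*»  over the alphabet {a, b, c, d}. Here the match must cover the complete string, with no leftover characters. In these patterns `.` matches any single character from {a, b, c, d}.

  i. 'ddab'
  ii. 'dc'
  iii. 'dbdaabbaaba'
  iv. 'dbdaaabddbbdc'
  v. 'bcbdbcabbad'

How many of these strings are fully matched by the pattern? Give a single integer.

i. 'ddab' → match
ii. 'dc' → match
iii. 'dbdaabbaaba' → no match
iv → no match
v. 'bcbdbcabbad' → no match
Total matched: 2

2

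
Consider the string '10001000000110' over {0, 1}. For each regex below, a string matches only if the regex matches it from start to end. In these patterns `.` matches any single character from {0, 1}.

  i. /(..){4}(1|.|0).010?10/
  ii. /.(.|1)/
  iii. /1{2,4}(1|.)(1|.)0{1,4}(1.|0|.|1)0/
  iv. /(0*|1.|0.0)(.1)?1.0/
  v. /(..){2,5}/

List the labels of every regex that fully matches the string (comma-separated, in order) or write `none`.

i

i → match
ii → no match
iii → no match
iv → no match
v → no match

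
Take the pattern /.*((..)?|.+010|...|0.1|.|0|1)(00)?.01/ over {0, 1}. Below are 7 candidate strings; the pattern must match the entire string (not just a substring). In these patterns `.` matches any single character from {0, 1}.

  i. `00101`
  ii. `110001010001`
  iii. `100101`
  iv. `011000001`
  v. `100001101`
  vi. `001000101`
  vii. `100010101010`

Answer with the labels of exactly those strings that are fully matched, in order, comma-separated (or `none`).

i → match
ii → match
iii → match
iv → match
v → match
vi → match
vii → no match — must end with `01`

i, ii, iii, iv, v, vi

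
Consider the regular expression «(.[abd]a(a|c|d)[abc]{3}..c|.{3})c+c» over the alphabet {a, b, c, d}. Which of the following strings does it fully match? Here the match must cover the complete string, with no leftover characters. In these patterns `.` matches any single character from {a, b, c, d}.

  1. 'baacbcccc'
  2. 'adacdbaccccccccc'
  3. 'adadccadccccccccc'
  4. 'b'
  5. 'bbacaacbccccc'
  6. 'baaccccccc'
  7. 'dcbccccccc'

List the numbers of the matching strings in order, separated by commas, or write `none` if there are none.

3, 5, 6, 7

1 → no match
2 → no match
3 → match
4 → no match — must end with 'cc'
5 → match
6 → match
7 → match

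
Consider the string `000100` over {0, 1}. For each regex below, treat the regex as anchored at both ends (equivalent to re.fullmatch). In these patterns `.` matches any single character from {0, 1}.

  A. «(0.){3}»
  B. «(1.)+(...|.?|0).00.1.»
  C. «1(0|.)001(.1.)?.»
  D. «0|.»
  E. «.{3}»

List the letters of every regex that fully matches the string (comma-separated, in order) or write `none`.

A

A → match
B → no match — must start with `1`
C → no match — must start with `1`
D → no match
E → no match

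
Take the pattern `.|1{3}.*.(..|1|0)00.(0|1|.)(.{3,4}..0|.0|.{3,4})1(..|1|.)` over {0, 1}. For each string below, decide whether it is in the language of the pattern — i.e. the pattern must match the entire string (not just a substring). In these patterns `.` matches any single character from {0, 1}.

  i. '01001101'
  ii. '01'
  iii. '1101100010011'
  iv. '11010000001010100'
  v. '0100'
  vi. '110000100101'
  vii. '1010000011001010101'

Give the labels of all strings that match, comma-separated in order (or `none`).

i → no match
ii → no match
iii → no match
iv → no match
v → no match
vi → no match
vii → no match

none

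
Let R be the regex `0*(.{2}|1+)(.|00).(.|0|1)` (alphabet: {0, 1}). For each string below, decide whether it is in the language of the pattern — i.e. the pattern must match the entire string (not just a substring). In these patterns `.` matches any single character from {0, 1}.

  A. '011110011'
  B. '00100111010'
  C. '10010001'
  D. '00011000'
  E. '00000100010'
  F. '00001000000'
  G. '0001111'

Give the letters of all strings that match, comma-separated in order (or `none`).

A, D, E, G

A. '011110011' → match
B. '00100111010' → no match
C. '10010001' → no match
D. '00011000' → match
E. '00000100010' → match
F. '00001000000' → no match
G. '0001111' → match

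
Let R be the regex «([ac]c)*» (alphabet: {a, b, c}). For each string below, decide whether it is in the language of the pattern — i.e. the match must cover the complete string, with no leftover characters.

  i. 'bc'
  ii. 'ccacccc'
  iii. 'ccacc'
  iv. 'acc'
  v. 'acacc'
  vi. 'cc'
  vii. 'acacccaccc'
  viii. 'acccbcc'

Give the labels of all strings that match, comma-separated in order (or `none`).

vi, vii

i → no match
ii → no match
iii → no match
iv → no match
v → no match
vi → match
vii → match
viii → no match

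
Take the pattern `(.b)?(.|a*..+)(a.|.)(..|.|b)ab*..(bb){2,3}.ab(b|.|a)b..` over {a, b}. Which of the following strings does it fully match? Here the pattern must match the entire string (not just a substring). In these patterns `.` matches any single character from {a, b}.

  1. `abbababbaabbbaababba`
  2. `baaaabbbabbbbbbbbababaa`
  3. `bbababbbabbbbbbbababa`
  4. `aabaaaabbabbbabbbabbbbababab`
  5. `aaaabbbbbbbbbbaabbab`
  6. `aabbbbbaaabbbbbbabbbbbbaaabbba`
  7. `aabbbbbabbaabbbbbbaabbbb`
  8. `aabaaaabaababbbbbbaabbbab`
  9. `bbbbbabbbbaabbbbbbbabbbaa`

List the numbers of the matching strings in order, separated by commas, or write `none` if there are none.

1 → no match
2 → match
3 → no match
4 → no match
5 → no match
6 → no match
7 → no match
8 → match
9 → match

2, 8, 9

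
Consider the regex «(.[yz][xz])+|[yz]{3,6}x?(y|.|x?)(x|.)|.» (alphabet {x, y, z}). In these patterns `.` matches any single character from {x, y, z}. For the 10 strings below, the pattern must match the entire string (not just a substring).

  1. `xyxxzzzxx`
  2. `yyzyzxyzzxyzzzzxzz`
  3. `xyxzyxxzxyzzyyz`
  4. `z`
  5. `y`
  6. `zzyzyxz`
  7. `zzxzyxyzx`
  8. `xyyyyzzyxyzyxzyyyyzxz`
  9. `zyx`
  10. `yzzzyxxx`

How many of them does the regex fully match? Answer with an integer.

8

1 → no match
2 → match
3 → match
4 → match
5 → match
6 → match
7 → match
8 → no match
9 → match
10 → match
Total matched: 8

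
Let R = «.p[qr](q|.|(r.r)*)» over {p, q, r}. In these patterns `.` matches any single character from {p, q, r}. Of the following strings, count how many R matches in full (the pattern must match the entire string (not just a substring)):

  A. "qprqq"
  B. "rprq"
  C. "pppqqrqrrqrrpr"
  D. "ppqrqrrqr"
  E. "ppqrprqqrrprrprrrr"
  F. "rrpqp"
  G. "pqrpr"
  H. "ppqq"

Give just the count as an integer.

A → no match
B → match
C → no match
D → match
E → no match
F → no match
G → no match
H → match
Total matched: 3

3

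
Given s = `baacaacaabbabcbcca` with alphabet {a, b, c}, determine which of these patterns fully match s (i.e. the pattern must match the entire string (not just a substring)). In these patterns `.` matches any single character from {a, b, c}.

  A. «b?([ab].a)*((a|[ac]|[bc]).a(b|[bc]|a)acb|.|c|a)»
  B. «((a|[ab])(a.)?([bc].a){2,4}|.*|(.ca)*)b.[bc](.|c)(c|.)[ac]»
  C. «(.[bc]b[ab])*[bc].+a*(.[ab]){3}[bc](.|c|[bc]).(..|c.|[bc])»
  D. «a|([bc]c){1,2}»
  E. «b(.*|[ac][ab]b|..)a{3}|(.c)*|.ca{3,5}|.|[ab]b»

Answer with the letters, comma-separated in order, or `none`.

A → no match
B → match
C → match
D → no match
E → no match

B, C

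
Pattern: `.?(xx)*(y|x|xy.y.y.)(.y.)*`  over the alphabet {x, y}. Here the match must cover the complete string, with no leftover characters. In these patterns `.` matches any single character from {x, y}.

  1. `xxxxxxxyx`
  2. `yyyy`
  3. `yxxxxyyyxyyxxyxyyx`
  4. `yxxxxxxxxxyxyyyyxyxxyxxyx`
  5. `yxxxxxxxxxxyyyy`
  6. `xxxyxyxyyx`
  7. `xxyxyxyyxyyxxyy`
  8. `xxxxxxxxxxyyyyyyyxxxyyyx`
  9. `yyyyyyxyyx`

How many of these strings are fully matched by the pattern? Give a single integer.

8

1 → match
2 → match
3 → match
4 → match
5 → match
6 → match
7 → match
8 → no match
9 → match
Total matched: 8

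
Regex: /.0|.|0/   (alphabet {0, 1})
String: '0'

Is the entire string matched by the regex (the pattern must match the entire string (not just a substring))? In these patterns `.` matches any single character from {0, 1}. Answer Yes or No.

Yes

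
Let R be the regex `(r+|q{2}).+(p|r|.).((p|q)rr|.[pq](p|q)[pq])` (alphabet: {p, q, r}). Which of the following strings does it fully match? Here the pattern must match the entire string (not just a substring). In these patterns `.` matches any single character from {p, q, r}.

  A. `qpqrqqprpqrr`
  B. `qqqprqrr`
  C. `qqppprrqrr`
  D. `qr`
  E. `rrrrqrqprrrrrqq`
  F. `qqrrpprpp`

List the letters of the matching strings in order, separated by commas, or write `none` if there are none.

A → no match
B → match
C → match
D → no match
E → no match
F → no match

B, C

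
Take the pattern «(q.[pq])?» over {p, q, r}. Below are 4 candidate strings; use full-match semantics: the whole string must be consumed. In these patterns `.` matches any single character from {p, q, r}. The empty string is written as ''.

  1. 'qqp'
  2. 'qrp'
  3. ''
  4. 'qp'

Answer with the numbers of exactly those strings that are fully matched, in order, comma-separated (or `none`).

1 → match
2 → match
3 → match
4 → no match

1, 2, 3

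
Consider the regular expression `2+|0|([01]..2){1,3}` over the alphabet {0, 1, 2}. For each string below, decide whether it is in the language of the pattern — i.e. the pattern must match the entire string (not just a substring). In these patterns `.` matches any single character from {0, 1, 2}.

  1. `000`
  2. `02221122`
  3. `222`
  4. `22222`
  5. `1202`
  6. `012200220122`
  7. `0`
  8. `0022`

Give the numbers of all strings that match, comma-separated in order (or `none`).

2, 3, 4, 5, 6, 7, 8

1 → no match
2 → match
3 → match
4 → match
5 → match
6 → match
7 → match
8 → match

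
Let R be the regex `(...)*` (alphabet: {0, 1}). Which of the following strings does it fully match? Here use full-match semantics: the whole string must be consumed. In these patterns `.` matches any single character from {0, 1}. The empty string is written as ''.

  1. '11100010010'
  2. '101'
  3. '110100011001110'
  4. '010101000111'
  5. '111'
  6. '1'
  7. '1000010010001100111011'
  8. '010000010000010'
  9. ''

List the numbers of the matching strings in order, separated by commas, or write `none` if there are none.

1 → no match
2 → match
3 → match
4 → match
5 → match
6 → no match
7 → no match
8 → match
9 → match

2, 3, 4, 5, 8, 9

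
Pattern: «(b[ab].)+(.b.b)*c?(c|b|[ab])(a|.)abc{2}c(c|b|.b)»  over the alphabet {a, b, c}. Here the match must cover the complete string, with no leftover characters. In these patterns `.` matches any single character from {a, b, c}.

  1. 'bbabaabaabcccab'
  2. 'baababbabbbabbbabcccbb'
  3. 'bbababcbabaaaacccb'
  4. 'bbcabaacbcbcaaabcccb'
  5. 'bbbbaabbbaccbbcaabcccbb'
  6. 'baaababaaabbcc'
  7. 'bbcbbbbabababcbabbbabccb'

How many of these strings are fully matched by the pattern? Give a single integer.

2

1 → match
2 → match
3 → no match
4 → no match
5 → no match
6 → no match
7 → no match
Total matched: 2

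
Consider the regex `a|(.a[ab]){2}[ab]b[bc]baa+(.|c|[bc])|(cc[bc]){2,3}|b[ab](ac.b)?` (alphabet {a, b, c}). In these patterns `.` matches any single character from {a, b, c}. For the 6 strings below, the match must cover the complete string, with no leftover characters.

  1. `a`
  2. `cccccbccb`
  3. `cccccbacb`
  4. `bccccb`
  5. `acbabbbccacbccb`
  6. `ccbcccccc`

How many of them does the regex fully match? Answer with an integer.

3

1 → match
2 → match
3 → no match
4 → no match
5 → no match
6 → match
Total matched: 3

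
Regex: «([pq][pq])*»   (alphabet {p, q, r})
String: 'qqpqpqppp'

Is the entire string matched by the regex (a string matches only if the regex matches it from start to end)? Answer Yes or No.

No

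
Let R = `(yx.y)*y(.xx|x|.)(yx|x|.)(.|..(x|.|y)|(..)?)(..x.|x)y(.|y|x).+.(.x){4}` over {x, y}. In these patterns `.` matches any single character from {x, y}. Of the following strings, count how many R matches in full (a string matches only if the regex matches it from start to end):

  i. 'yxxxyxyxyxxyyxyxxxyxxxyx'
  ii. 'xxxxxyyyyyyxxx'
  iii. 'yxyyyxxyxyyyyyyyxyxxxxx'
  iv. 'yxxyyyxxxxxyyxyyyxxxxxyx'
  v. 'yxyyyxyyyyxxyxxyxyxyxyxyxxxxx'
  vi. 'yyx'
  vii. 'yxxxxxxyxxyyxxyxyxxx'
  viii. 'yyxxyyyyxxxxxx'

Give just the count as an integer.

5

i → match
ii → no match
iii → match
iv → match
v → match
vi → no match
vii → match
viii → no match
Total matched: 5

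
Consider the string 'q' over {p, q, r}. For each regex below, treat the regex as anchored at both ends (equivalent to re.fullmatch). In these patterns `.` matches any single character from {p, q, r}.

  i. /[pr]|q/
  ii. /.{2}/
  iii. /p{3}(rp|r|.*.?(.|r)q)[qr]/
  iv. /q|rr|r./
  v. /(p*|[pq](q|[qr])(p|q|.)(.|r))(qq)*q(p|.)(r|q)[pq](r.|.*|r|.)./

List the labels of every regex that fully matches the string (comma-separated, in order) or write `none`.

i, iv

i → match
ii → no match
iii → no match — must start with 'p'
iv → match
v → no match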